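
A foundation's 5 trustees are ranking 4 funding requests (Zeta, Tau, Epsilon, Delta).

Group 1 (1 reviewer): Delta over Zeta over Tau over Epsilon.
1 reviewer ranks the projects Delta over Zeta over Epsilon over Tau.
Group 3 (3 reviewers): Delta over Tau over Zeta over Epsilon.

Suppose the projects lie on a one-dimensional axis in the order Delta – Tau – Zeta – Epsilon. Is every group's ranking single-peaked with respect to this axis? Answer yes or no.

no

Axis positions: Delta=1, Tau=2, Zeta=3, Epsilon=4.
Group 1: ranking walks positions 1-3-2-4; Zeta is ranked above Tau even though Tau lies between Zeta and the peak Delta on the axis — preferences dip and rise again. Not single-peaked.
Group 2: ranking walks positions 1-3-4-2; Zeta is ranked above Tau even though Tau lies between Zeta and the peak Delta on the axis — preferences dip and rise again. Not single-peaked.
Group 3 (peak Delta at position 1): ranking walks positions 1-2-3-4, expanding outward from the peak — single-peaked.
Group 1 violates single-peakedness, so the profile is not single-peaked on this axis.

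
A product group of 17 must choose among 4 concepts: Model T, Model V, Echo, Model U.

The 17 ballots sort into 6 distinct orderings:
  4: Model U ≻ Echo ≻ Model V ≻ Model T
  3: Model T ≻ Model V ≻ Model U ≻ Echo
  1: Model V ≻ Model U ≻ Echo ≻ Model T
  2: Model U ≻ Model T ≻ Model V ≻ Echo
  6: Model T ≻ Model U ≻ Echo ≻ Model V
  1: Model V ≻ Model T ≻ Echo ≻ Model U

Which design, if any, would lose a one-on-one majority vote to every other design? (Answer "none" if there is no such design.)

Model V

Head-to-head results (17 engineers):
Model T–Model V: Model T 11–6.
Model T vs Echo: Model T wins 12–5.
Model T vs Model U: 10 to 7, Model T.
Model V vs Echo: 3+1+2+1 = 7 for Model V, 10 for Echo — Echo by 10–7.
Model V vs Model U: 3+1+1 = 5 for Model V, 12 for Model U — Model U by 12–5.
Echo–Model U: Model U 16–1.
Only Model V has no wins; Model V is the Condorcet loser.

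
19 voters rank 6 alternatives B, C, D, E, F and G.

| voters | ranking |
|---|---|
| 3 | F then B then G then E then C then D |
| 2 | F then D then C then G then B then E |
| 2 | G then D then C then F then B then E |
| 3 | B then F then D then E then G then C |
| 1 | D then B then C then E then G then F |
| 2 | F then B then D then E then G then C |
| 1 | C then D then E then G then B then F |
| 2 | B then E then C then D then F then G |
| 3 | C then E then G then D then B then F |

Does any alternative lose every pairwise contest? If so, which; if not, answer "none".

Head-to-head results (19 voters):
B vs C: 3+3+1+2+2 = 11 for B, 8 for C — B by 11–8.
B vs D: B preferred on 3+3+2+2 = 10 ballots; B wins 10–9.
B vs E: 15 for B, 4 for E — B by 15–4.
B–F: B 10–9.
B vs G: B is ranked higher on 3+3+1+2+2 = 11 ballots, G on 8. B wins 11–8.
C vs D: 3+1+2+3 = 9 for C, 10 for D — D by 10–9.
C vs E: 9 to 10, E.
C–F: F 10–9.
C vs G: C is ranked higher on 2+1+1+2+3 = 9 ballots, G on 10. G wins 10–9.
D vs E: 2+2+3+1+2+1 = 11 for D, 8 for E — D by 11–8.
D vs F: F, 10–9.
D vs G: D wins 11–8.
E vs F: E preferred on 1+1+2+3 = 7 ballots; F wins 12–7.
E vs G: E preferred on 3+1+2+1+2+3 = 12 ballots; E wins 12–7.
F vs G: F, 12–7.
C is beaten in every head-to-head and is the Condorcet loser.

C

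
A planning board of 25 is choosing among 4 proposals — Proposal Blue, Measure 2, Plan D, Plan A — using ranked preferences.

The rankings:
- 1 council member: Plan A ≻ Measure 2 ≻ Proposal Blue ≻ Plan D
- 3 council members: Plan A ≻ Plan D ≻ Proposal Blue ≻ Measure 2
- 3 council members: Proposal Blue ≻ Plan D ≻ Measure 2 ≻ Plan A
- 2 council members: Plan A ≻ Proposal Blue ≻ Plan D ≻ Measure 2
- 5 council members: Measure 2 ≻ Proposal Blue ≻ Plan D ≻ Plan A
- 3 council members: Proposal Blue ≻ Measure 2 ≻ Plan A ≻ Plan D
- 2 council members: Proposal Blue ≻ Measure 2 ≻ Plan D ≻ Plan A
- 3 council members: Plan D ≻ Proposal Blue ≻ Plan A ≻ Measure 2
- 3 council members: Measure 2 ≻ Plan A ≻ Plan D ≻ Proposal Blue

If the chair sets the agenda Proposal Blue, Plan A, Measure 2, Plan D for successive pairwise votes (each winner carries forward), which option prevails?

Round 1: Proposal Blue vs Plan A — 16–9, Proposal Blue advances.
Round 2: Proposal Blue vs Measure 2 — 16–9, Proposal Blue advances.
Round 3: Proposal Blue vs Plan D — 16–9, Proposal Blue advances.
The agenda winner is Proposal Blue.

Proposal Blue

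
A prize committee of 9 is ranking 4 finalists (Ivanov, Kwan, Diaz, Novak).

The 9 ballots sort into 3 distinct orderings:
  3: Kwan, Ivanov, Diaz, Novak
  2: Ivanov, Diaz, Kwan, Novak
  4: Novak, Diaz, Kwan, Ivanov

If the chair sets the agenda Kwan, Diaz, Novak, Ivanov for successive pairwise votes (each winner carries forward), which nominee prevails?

Round 1: Kwan vs Diaz — 3–6, Diaz advances.
Round 2: Diaz vs Novak — 5–4, Diaz advances.
Round 3: Diaz vs Ivanov — 4–5, Ivanov advances.
The agenda winner is Ivanov.

Ivanov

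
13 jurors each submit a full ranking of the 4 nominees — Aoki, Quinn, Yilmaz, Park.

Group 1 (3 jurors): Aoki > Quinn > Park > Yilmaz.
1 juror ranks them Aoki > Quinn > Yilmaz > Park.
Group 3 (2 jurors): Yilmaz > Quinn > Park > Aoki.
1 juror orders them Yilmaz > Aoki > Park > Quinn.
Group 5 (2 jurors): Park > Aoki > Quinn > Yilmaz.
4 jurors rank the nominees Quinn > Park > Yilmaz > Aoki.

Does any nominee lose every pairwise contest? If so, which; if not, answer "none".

Head-to-head results (13 jurors):
Aoki vs Quinn: Aoki, 7–6.
Aoki vs Yilmaz: Aoki preferred on 3+1+2 = 6 ballots; Yilmaz wins 7–6.
Aoki vs Park: Park, 8–5.
Quinn–Yilmaz: Quinn 10–3.
Quinn vs Park: Quinn, 10–3.
Yilmaz–Park: Park 9–4.
No nominee is winless: Aoki beats Quinn; Quinn beats Yilmaz; Yilmaz beats Aoki; Park beats Aoki. There is no Condorcet loser.

none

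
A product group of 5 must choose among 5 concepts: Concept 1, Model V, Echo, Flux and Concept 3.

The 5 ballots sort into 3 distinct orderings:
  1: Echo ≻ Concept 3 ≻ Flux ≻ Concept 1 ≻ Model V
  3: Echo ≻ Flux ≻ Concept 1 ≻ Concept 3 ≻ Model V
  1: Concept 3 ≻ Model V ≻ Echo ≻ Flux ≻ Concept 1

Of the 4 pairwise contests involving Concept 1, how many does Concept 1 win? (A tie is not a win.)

2

Concept 1 against each rival (5 engineers):
Concept 1 vs Model V: Concept 1, 4–1.
Concept 1 vs Echo: 0 for Concept 1, 5 for Echo — Echo by 5–0.
Concept 1 vs Flux: 0 for Concept 1, 5 for Flux — Flux by 5–0.
Concept 1 vs Concept 3: Concept 1 wins 3–2.
Concept 1 beats Model V, Concept 3; loses to Echo, Flux — 2 pairwise wins.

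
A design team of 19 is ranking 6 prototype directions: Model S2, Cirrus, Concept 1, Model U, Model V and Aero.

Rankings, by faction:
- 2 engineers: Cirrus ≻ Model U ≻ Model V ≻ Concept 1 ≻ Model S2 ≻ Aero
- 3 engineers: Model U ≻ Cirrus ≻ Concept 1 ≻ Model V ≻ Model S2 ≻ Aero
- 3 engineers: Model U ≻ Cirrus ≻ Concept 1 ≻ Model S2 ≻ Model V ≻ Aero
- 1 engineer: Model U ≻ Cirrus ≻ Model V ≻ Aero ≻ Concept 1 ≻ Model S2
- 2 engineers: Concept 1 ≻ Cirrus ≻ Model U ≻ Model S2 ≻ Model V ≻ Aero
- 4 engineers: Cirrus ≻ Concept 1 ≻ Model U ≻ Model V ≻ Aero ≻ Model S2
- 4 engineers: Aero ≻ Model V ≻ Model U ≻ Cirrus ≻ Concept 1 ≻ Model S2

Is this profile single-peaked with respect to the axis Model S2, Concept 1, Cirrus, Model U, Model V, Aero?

Axis positions: Model S2=1, Concept 1=2, Cirrus=3, Model U=4, Model V=5, Aero=6.
Faction 1 (peak Cirrus at position 3): ranking walks positions 3-4-5-2-1-6, expanding outward from the peak — single-peaked.
Faction 2 (peak Model U at position 4): ranking walks positions 4-3-2-5-1-6, expanding outward from the peak — single-peaked.
Faction 3 (peak Model U at position 4): ranking walks positions 4-3-2-1-5-6, expanding outward from the peak — single-peaked.
Faction 4 (peak Model U at position 4): ranking walks positions 4-3-5-6-2-1, expanding outward from the peak — single-peaked.
Faction 5 (peak Concept 1 at position 2): ranking walks positions 2-3-4-1-5-6, expanding outward from the peak — single-peaked.
Faction 6 (peak Cirrus at position 3): ranking walks positions 3-2-4-5-6-1, expanding outward from the peak — single-peaked.
Faction 7 (peak Aero at position 6): ranking walks positions 6-5-4-3-2-1, expanding outward from the peak — single-peaked.
Every ranking is single-peaked on this axis.

yes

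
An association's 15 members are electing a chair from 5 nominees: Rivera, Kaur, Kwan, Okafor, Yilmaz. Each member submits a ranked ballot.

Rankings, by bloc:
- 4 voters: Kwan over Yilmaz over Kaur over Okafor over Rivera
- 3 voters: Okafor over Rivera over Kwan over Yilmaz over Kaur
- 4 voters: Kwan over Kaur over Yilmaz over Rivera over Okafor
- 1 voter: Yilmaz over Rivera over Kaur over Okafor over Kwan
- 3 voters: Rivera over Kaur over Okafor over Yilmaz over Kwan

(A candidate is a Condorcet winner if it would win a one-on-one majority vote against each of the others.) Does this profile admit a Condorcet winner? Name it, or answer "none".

Check each pair by majority over 15 ballots:
Rivera vs Kaur: Rivera preferred on 3+1+3 = 7 ballots; Kaur wins 8–7.
Rivera vs Kwan: Rivera preferred on 3+1+3 = 7 ballots; Kwan wins 8–7.
Rivera vs Okafor: Rivera preferred on 4+1+3 = 8 ballots; Rivera wins 8–7.
Rivera vs Yilmaz: Rivera is ranked higher on 3+3 = 6 ballots, Yilmaz on 9. Yilmaz wins 9–6.
Kaur vs Kwan: 1+3 = 4 for Kaur, 11 for Kwan — Kwan by 11–4.
Kaur vs Okafor: Kaur preferred on 4+4+1+3 = 12 ballots; Kaur wins 12–3.
Kaur vs Yilmaz: 7 to 8, Yilmaz.
Kwan vs Okafor: 8 to 7, Kwan.
Kwan vs Yilmaz: 4+3+4 = 11 for Kwan, 4 for Yilmaz — Kwan by 11–4.
Okafor vs Yilmaz: 6 to 9, Yilmaz.
Kwan defeats every rival head-to-head and is the Condorcet winner.

Kwan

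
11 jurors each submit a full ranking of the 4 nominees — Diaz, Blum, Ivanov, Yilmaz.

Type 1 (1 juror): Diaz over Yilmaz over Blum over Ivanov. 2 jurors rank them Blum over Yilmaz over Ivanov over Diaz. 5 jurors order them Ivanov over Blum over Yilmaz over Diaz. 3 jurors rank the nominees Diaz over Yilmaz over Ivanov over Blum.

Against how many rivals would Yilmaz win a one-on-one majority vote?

Yilmaz against each rival (11 jurors):
Yilmaz vs Diaz: 2+5 = 7 for Yilmaz, 4 for Diaz — Yilmaz by 7–4.
Yilmaz vs Blum: 1+3 = 4 for Yilmaz, 7 for Blum — Blum by 7–4.
Yilmaz vs Ivanov: Yilmaz is ranked higher on 1+2+3 = 6 ballots, Ivanov on 5. Yilmaz wins 6–5.
Yilmaz beats Diaz, Ivanov; loses to Blum — 2 pairwise wins.

2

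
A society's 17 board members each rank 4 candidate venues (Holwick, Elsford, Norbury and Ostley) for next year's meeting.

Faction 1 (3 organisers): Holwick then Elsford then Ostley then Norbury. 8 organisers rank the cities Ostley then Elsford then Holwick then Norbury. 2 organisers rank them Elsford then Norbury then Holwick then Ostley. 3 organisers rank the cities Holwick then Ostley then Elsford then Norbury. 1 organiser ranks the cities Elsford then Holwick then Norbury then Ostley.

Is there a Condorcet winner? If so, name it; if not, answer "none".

Head-to-head results (17 organisers):
Holwick vs Elsford: Elsford wins 11–6.
Holwick vs Norbury: Holwick wins 15–2.
Holwick–Ostley: Holwick 9–8.
Elsford vs Norbury: Elsford wins 17–0.
Elsford–Ostley: Ostley 11–6.
Norbury vs Ostley: Ostley wins 14–3.
Every city loses at least once (Holwick loses to Elsford; Elsford loses to Ostley; Norbury loses to Holwick; Ostley loses to Holwick). The majority relation contains the cycle Holwick > Ostley > Elsford > Holwick, so there is no Condorcet winner.

none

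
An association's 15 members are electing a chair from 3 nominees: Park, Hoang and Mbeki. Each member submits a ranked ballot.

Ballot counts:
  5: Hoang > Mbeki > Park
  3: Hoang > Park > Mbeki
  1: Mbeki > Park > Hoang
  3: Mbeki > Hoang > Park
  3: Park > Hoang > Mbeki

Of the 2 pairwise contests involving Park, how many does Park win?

0

Park against each rival (15 voters):
Park vs Hoang: 1+3 = 4 for Park, 11 for Hoang — Hoang by 11–4.
Park vs Mbeki: Park preferred on 3+3 = 6 ballots; Mbeki wins 9–6.
Park beats no one; loses to Hoang, Mbeki — 0 pairwise wins.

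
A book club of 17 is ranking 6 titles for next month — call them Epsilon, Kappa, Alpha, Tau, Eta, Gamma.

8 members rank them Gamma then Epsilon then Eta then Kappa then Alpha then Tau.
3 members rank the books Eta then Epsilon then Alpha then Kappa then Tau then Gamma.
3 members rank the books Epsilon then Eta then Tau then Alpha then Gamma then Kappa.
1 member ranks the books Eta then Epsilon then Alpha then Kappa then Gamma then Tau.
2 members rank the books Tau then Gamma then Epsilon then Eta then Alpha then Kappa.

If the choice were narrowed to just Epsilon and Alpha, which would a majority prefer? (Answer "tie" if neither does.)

Epsilon

Ballots ranking Epsilon above Alpha: 8 + 3 + 3 + 1 + 2 = 17.
Ballots ranking Alpha above Epsilon: 17 − 17 = 0.
Epsilon wins the head-to-head 17–0.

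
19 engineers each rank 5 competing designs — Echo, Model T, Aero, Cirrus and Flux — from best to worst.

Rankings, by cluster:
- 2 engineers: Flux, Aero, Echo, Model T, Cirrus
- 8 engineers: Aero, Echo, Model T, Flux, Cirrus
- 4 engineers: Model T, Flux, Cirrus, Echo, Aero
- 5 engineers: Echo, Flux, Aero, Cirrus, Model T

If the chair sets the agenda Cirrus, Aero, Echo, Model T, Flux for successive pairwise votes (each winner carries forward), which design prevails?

Flux

Round 1: Cirrus vs Aero — 4–15, Aero advances.
Round 2: Aero vs Echo — 10–9, Aero advances.
Round 3: Aero vs Model T — 15–4, Aero advances.
Round 4: Aero vs Flux — 8–11, Flux advances.
The agenda winner is Flux.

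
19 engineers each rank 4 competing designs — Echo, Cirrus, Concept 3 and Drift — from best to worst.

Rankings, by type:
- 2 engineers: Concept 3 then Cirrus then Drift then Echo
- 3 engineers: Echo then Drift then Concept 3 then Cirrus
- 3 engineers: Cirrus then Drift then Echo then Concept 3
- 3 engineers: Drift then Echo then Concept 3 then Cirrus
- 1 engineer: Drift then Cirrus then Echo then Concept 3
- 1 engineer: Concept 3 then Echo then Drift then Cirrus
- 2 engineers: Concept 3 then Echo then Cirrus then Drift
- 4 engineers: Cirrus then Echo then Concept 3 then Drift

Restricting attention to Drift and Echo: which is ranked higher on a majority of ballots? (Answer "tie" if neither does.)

Ballots ranking Drift above Echo: 2 + 3 + 3 + 1 = 9.
Ballots ranking Echo above Drift: 19 − 9 = 10.
Echo wins the head-to-head 10–9.

Echo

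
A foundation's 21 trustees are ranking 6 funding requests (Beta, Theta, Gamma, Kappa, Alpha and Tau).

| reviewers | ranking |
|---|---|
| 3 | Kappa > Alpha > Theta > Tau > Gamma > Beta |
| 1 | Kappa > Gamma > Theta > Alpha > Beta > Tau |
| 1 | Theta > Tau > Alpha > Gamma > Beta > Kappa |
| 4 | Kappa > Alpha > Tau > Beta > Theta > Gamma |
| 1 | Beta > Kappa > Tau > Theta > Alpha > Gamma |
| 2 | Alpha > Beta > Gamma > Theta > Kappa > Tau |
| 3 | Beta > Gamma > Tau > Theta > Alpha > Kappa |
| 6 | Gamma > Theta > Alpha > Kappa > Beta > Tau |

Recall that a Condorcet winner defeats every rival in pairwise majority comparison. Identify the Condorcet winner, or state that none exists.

Check each pair by majority over 21 ballots:
Beta vs Theta: Beta is ranked higher on 4+1+2+3 = 10 ballots, Theta on 11. Theta wins 11–10.
Beta vs Gamma: 10 to 11, Gamma.
Beta vs Kappa: 7 to 14, Kappa.
Beta vs Alpha: 1+3 = 4 for Beta, 17 for Alpha — Alpha by 17–4.
Beta vs Tau: Beta, 13–8.
Theta vs Gamma: Gamma, 12–9.
Theta vs Kappa: 1+2+3+6 = 12 for Theta, 9 for Kappa — Theta by 12–9.
Theta vs Alpha: 12 to 9, Theta.
Theta–Tau: Theta 13–8.
Gamma vs Kappa: Gamma wins 12–9.
Gamma vs Alpha: 1+3+6 = 10 for Gamma, 11 for Alpha — Alpha by 11–10.
Gamma vs Tau: 1+2+3+6 = 12 for Gamma, 9 for Tau — Gamma by 12–9.
Kappa vs Alpha: Alpha, 12–9.
Kappa vs Tau: Kappa wins 17–4.
Alpha vs Tau: 16 to 5, Alpha.
No project is unbeaten: Beta loses to Theta; Theta loses to Gamma; Gamma loses to Alpha; Kappa loses to Theta; Alpha loses to Theta; Tau loses to Beta. In particular Theta → Alpha → Gamma → Theta is a majority cycle — no Condorcet winner exists.

none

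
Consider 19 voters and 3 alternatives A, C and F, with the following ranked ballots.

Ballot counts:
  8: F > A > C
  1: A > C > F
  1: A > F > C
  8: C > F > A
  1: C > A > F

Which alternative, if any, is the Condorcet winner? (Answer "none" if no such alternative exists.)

none

Head-to-head results (19 voters):
A vs C: A wins 10–9.
A vs F: 1+1+1 = 3 for A, 16 for F — F by 16–3.
C–F: C 10–9.
No alternative is unbeaten: A loses to F; C loses to A; F loses to C. In particular A → C → F → A is a majority cycle — no Condorcet winner exists.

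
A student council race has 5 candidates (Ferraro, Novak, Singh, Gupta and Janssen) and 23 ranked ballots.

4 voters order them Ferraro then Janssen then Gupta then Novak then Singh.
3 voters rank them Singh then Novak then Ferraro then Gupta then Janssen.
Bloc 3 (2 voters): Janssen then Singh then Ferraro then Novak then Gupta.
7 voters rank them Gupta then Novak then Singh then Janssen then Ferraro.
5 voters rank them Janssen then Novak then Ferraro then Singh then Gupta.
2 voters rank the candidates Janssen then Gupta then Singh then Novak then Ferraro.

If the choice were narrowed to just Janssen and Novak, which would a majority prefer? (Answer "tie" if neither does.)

Janssen

Ballots ranking Janssen above Novak: 4 + 2 + 5 + 2 = 13.
Ballots ranking Novak above Janssen: 23 − 13 = 10.
Janssen wins the head-to-head 13–10.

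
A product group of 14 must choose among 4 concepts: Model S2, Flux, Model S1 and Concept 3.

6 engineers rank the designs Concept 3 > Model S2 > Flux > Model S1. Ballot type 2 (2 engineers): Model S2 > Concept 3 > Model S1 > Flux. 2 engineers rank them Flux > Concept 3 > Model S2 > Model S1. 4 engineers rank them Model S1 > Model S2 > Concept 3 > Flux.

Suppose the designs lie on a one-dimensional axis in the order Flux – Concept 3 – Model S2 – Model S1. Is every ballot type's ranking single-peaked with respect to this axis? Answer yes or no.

yes

Axis positions: Flux=1, Concept 3=2, Model S2=3, Model S1=4.
Ballot type 1 (peak Concept 3 at position 2): ranking walks positions 2-3-1-4, expanding outward from the peak — single-peaked.
Ballot type 2 (peak Model S2 at position 3): ranking walks positions 3-2-4-1, expanding outward from the peak — single-peaked.
Ballot type 3 (peak Flux at position 1): ranking walks positions 1-2-3-4, expanding outward from the peak — single-peaked.
Ballot type 4 (peak Model S1 at position 4): ranking walks positions 4-3-2-1, expanding outward from the peak — single-peaked.
Every ranking is single-peaked on this axis.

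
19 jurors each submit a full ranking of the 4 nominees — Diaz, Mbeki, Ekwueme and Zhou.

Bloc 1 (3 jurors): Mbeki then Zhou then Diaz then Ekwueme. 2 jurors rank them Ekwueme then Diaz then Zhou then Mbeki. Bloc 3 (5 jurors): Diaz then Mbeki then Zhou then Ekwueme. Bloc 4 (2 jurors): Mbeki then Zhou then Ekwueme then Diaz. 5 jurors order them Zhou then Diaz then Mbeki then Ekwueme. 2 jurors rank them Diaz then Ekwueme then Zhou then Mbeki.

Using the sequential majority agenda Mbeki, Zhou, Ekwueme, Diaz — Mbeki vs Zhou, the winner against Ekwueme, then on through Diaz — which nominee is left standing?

Diaz

Round 1: Mbeki vs Zhou — 10–9, Mbeki advances.
Round 2: Mbeki vs Ekwueme — 15–4, Mbeki advances.
Round 3: Mbeki vs Diaz — 5–14, Diaz advances.
Diaz survives the agenda.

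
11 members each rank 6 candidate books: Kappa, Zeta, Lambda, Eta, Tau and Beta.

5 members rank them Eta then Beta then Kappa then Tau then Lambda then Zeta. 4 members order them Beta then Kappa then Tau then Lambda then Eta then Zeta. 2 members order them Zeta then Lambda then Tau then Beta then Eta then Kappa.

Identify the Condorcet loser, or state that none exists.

Zeta

Head-to-head results (11 members):
Kappa vs Zeta: 9 to 2, Kappa.
Kappa vs Lambda: Kappa wins 9–2.
Kappa–Eta: Eta 7–4.
Kappa vs Tau: Kappa wins 9–2.
Kappa vs Beta: Beta wins 11–0.
Zeta–Lambda: Lambda 9–2.
Zeta vs Eta: Eta, 9–2.
Zeta vs Tau: Zeta is ranked higher on 2 ballots, Tau on 9. Tau wins 9–2.
Zeta vs Beta: Zeta is ranked higher on 2 ballots, Beta on 9. Beta wins 9–2.
Lambda vs Eta: Lambda wins 6–5.
Lambda vs Tau: 2 to 9, Tau.
Lambda vs Beta: Beta wins 9–2.
Eta vs Tau: Tau, 6–5.
Eta–Beta: Beta 6–5.
Tau vs Beta: 2 to 9, Beta.
Zeta loses to every other book — it is the Condorcet loser.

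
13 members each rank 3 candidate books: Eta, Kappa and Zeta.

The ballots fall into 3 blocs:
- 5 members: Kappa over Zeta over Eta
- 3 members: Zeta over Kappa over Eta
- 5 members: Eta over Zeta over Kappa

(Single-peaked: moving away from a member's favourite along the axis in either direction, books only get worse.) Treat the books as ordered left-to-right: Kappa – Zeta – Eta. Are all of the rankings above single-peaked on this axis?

yes

Axis positions: Kappa=1, Zeta=2, Eta=3.
Bloc 1 (peak Kappa at position 1): ranking walks positions 1-2-3, expanding outward from the peak — single-peaked.
Bloc 2 (peak Zeta at position 2): ranking walks positions 2-1-3, expanding outward from the peak — single-peaked.
Bloc 3 (peak Eta at position 3): ranking walks positions 3-2-1, expanding outward from the peak — single-peaked.
Every ranking is single-peaked on this axis.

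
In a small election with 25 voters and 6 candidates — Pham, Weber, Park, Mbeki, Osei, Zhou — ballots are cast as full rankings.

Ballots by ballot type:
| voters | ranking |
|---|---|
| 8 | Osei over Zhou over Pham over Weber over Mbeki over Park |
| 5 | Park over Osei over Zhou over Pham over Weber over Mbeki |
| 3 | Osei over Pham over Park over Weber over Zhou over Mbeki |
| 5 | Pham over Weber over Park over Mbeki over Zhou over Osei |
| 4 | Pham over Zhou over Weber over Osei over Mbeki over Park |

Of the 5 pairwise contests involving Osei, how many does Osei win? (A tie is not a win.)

5

Osei against each rival (25 voters):
Osei vs Pham: Osei preferred on 8+5+3 = 16 ballots; Osei wins 16–9.
Osei–Weber: Osei 16–9.
Osei vs Park: Osei, 15–10.
Osei vs Mbeki: Osei preferred on 8+5+3+4 = 20 ballots; Osei wins 20–5.
Osei vs Zhou: Osei preferred on 8+5+3 = 16 ballots; Osei wins 16–9.
Osei beats Pham, Weber, Park, Mbeki, Zhou — 5 pairwise wins.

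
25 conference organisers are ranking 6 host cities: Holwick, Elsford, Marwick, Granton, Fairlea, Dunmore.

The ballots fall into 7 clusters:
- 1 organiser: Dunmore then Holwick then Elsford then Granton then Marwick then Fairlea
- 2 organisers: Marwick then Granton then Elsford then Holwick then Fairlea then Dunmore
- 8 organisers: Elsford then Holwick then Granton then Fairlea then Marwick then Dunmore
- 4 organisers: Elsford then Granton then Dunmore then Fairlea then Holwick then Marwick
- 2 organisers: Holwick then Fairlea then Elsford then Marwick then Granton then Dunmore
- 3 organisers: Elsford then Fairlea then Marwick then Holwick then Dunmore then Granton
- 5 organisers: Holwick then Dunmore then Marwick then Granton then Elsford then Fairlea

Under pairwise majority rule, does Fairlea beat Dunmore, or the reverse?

Ballots ranking Fairlea above Dunmore: 2 + 8 + 2 + 3 = 15.
Ballots ranking Dunmore above Fairlea: 25 − 15 = 10.
Fairlea wins the head-to-head 15–10.

Fairlea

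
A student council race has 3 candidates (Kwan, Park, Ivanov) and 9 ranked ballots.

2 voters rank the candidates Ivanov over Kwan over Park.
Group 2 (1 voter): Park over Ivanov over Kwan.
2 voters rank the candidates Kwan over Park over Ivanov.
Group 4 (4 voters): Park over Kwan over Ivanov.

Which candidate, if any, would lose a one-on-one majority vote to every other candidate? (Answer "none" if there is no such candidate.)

Ivanov

Head-to-head results (9 voters):
Kwan–Park: Park 5–4.
Kwan vs Ivanov: Kwan wins 6–3.
Park vs Ivanov: 1+2+4 = 7 for Park, 2 for Ivanov — Park by 7–2.
Ivanov loses to every other candidate — it is the Condorcet loser.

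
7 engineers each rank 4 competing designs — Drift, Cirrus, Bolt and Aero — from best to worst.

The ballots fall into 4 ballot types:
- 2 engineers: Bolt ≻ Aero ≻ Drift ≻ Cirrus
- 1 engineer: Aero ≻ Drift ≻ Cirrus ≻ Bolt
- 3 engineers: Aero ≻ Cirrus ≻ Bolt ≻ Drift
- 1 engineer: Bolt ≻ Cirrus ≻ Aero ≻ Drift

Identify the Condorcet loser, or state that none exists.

Drift

Head-to-head results (7 engineers):
Drift vs Cirrus: 3 to 4, Cirrus.
Drift vs Bolt: Bolt, 6–1.
Drift vs Aero: Aero wins 7–0.
Cirrus vs Bolt: 4 to 3, Cirrus.
Cirrus vs Aero: Aero wins 6–1.
Bolt vs Aero: 3 to 4, Aero.
Drift is beaten in every head-to-head and is the Condorcet loser.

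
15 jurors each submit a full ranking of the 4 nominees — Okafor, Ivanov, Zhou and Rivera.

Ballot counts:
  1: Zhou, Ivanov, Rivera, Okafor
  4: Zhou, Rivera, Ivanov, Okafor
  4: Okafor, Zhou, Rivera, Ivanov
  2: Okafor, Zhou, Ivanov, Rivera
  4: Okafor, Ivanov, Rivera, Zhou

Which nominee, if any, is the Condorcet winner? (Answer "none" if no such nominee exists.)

Head-to-head results (15 jurors):
Okafor vs Ivanov: 4+2+4 = 10 for Okafor, 5 for Ivanov — Okafor by 10–5.
Okafor vs Zhou: 4+2+4 = 10 for Okafor, 5 for Zhou — Okafor by 10–5.
Okafor vs Rivera: 10 to 5, Okafor.
Ivanov vs Zhou: Ivanov is ranked higher on 4 ballots, Zhou on 11. Zhou wins 11–4.
Ivanov vs Rivera: Ivanov is ranked higher on 1+2+4 = 7 ballots, Rivera on 8. Rivera wins 8–7.
Zhou vs Rivera: Zhou is ranked higher on 1+4+4+2 = 11 ballots, Rivera on 4. Zhou wins 11–4.
Okafor beats each of Ivanov, Zhou, Rivera — Okafor is the Condorcet winner.

Okafor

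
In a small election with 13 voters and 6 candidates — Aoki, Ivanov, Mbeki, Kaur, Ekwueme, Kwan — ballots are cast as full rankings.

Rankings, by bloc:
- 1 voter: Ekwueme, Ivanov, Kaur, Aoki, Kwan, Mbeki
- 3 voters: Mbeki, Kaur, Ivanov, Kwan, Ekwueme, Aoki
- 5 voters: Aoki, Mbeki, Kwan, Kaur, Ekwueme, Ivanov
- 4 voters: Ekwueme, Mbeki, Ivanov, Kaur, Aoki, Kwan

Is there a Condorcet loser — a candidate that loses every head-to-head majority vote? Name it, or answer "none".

none

Head-to-head results (13 voters):
Aoki vs Ivanov: 5 to 8, Ivanov.
Aoki vs Mbeki: Aoki preferred on 1+5 = 6 ballots; Mbeki wins 7–6.
Aoki vs Kaur: 5 for Aoki, 8 for Kaur — Kaur by 8–5.
Aoki vs Ekwueme: Aoki preferred on 5 ballots; Ekwueme wins 8–5.
Aoki vs Kwan: Aoki preferred on 1+5+4 = 10 ballots; Aoki wins 10–3.
Ivanov vs Mbeki: Ivanov preferred on 1 ballot; Mbeki wins 12–1.
Ivanov–Kaur: Kaur 8–5.
Ivanov vs Ekwueme: Ekwueme wins 10–3.
Ivanov–Kwan: Ivanov 8–5.
Mbeki vs Kaur: Mbeki wins 12–1.
Mbeki–Ekwueme: Mbeki 8–5.
Mbeki vs Kwan: Mbeki is ranked higher on 3+5+4 = 12 ballots, Kwan on 1. Mbeki wins 12–1.
Kaur vs Ekwueme: 3+5 = 8 for Kaur, 5 for Ekwueme — Kaur by 8–5.
Kaur–Kwan: Kaur 8–5.
Ekwueme vs Kwan: Kwan wins 8–5.
No candidate is winless: Aoki beats Kwan; Ivanov beats Aoki; Mbeki beats Aoki; Kaur beats Aoki; Ekwueme beats Aoki; Kwan beats Ekwueme. There is no Condorcet loser.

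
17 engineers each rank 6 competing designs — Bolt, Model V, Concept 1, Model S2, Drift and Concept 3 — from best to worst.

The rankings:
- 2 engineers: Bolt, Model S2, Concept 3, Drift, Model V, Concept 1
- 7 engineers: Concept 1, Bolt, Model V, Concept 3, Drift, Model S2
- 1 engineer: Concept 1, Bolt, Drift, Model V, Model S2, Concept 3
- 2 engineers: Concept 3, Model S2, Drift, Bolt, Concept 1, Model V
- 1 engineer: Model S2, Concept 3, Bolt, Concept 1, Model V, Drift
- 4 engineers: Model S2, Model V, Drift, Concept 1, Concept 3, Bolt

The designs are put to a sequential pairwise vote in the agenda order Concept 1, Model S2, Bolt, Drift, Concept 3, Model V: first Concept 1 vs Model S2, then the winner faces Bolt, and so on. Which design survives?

Bolt

Round 1: Concept 1 vs Model S2 — 8–9, Model S2 advances.
Round 2: Model S2 vs Bolt — 7–10, Bolt advances.
Round 3: Bolt vs Drift — 11–6, Bolt advances.
Round 4: Bolt vs Concept 3 — 10–7, Bolt advances.
Round 5: Bolt vs Model V — 13–4, Bolt advances.
Bolt survives the agenda.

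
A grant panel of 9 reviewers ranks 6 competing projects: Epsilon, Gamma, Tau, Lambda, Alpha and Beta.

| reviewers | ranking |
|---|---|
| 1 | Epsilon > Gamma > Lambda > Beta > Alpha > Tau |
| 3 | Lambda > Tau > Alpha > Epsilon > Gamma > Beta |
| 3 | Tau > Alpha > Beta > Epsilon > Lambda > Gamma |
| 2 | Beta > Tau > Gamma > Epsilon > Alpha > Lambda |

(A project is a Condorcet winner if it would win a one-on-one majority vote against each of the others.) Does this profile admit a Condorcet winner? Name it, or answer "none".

Head-to-head results (9 reviewers):
Epsilon vs Gamma: Epsilon wins 7–2.
Epsilon vs Tau: Tau, 8–1.
Epsilon vs Lambda: Epsilon, 6–3.
Epsilon vs Alpha: Alpha, 6–3.
Epsilon–Beta: Beta 5–4.
Gamma vs Tau: Tau wins 8–1.
Gamma–Lambda: Lambda 6–3.
Gamma vs Alpha: Alpha, 6–3.
Gamma–Beta: Beta 5–4.
Tau vs Lambda: Tau, 5–4.
Tau vs Alpha: Tau, 8–1.
Tau–Beta: Tau 6–3.
Lambda vs Alpha: Alpha wins 5–4.
Lambda–Beta: Beta 5–4.
Alpha vs Beta: Alpha wins 6–3.
Tau beats each of Epsilon, Gamma, Lambda, Alpha, Beta — Tau is the Condorcet winner.

Tau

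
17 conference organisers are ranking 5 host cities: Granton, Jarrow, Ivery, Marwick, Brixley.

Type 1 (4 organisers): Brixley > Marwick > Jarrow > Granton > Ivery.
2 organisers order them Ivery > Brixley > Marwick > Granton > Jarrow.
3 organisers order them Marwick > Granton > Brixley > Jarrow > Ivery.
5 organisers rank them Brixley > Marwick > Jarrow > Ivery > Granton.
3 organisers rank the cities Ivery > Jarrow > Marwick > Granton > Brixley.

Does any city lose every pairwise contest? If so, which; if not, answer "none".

Granton

Pairwise majorities:
Granton–Jarrow: Jarrow 12–5.
Granton vs Ivery: 7 to 10, Ivery.
Granton vs Marwick: 0 for Granton, 17 for Marwick — Marwick by 17–0.
Granton–Brixley: Brixley 11–6.
Jarrow vs Ivery: 12 to 5, Jarrow.
Jarrow vs Marwick: Jarrow is ranked higher on 3 ballots, Marwick on 14. Marwick wins 14–3.
Jarrow vs Brixley: Brixley, 14–3.
Ivery vs Marwick: Marwick, 12–5.
Ivery vs Brixley: 5 to 12, Brixley.
Marwick vs Brixley: Brixley wins 11–6.
Granton loses to every other city — it is the Condorcet loser.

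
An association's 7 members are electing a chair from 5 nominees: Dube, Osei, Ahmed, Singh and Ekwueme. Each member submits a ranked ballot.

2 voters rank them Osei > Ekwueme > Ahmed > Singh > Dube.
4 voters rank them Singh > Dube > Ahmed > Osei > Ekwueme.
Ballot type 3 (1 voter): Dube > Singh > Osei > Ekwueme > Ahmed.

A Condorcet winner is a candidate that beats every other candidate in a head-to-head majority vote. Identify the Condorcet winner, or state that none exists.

Singh

Check each pair by majority over 7 ballots:
Dube–Osei: Dube 5–2.
Dube vs Ahmed: Dube, 5–2.
Dube vs Singh: Singh, 6–1.
Dube vs Ekwueme: Dube wins 5–2.
Osei vs Ahmed: Ahmed wins 4–3.
Osei–Singh: Singh 5–2.
Osei vs Ekwueme: Osei wins 7–0.
Ahmed–Singh: Singh 5–2.
Ahmed–Ekwueme: Ahmed 4–3.
Singh vs Ekwueme: Singh, 5–2.
Singh defeats every rival head-to-head and is the Condorcet winner.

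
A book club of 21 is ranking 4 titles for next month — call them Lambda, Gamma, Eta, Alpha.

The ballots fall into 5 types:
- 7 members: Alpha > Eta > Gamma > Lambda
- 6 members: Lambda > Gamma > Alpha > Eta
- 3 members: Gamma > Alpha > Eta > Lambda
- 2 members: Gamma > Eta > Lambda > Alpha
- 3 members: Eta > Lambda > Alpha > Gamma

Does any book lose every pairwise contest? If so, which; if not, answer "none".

none

Head-to-head results (21 members):
Lambda–Gamma: Gamma 12–9.
Lambda vs Eta: 6 for Lambda, 15 for Eta — Eta by 15–6.
Lambda vs Alpha: Lambda, 11–10.
Gamma vs Eta: 6+3+2 = 11 for Gamma, 10 for Eta — Gamma by 11–10.
Gamma vs Alpha: 11 to 10, Gamma.
Eta vs Alpha: Alpha, 16–5.
Each book has at least one pairwise win (Lambda beats Alpha; Gamma beats Lambda; Eta beats Lambda; Alpha beats Eta) — no Condorcet loser.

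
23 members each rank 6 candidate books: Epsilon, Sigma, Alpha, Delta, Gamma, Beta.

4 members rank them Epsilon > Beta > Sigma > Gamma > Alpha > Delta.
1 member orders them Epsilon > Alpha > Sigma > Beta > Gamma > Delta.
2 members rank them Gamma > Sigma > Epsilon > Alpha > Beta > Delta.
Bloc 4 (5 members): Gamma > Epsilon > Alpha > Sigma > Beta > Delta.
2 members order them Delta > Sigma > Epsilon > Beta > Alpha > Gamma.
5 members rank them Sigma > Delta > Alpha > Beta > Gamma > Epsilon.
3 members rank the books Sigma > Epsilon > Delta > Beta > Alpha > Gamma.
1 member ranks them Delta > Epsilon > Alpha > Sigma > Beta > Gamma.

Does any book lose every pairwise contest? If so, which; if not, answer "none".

Delta

Pairwise majorities:
Epsilon vs Sigma: 4+1+5+1 = 11 for Epsilon, 12 for Sigma — Sigma by 12–11.
Epsilon–Alpha: Epsilon 18–5.
Epsilon–Delta: Epsilon 15–8.
Epsilon vs Gamma: 4+1+2+3+1 = 11 for Epsilon, 12 for Gamma — Gamma by 12–11.
Epsilon vs Beta: Epsilon wins 18–5.
Sigma vs Alpha: Sigma preferred on 4+2+2+5+3 = 16 ballots; Sigma wins 16–7.
Sigma vs Delta: Sigma preferred on 4+1+2+5+5+3 = 20 ballots; Sigma wins 20–3.
Sigma vs Gamma: Sigma is ranked higher on 4+1+2+5+3+1 = 16 ballots, Gamma on 7. Sigma wins 16–7.
Sigma vs Beta: Sigma wins 19–4.
Alpha–Delta: Alpha 12–11.
Alpha vs Gamma: 12 to 11, Alpha.
Alpha–Beta: Alpha 14–9.
Delta–Gamma: Gamma 12–11.
Delta vs Beta: 2+5+3+1 = 11 for Delta, 12 for Beta — Beta by 12–11.
Gamma–Beta: Beta 16–7.
Only Delta has no wins; Delta is the Condorcet loser.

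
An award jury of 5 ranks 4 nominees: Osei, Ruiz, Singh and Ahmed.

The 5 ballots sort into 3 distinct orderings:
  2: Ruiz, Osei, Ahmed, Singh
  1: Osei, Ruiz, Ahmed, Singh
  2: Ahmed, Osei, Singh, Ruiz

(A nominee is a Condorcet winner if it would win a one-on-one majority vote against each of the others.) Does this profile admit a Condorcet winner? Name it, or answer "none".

Pairwise majorities:
Osei vs Ruiz: Osei is ranked higher on 1+2 = 3 ballots, Ruiz on 2. Osei wins 3–2.
Osei vs Singh: Osei is ranked higher on 2+1+2 = 5 ballots, Singh on 0. Osei wins 5–0.
Osei vs Ahmed: 2+1 = 3 for Osei, 2 for Ahmed — Osei by 3–2.
Ruiz vs Singh: 2+1 = 3 for Ruiz, 2 for Singh — Ruiz by 3–2.
Ruiz vs Ahmed: 2+1 = 3 for Ruiz, 2 for Ahmed — Ruiz by 3–2.
Singh vs Ahmed: 0 for Singh, 5 for Ahmed — Ahmed by 5–0.
Only Osei has no losses; Osei is the Condorcet winner.

Osei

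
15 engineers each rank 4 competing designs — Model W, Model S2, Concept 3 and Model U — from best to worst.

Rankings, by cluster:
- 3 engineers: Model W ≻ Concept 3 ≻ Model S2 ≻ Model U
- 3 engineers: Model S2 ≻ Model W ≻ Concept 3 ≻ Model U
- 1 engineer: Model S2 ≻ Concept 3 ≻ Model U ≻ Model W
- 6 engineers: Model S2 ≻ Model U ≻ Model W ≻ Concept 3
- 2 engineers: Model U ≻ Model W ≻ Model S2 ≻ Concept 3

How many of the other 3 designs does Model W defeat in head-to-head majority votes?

Model W against each rival (15 engineers):
Model W vs Model S2: Model S2 wins 10–5.
Model W vs Concept 3: 3+3+6+2 = 14 for Model W, 1 for Concept 3 — Model W by 14–1.
Model W vs Model U: 3+3 = 6 for Model W, 9 for Model U — Model U by 9–6.
Model W beats Concept 3; loses to Model S2, Model U — 1 pairwise win.

1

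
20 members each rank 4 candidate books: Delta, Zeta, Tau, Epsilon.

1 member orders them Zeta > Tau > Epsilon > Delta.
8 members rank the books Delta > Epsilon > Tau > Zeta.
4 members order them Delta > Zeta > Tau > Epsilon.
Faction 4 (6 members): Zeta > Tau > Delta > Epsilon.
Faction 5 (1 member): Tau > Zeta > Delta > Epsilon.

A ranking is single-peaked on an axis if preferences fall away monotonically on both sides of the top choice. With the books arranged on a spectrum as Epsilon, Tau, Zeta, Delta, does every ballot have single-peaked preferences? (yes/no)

no

Axis positions: Epsilon=1, Tau=2, Zeta=3, Delta=4.
Faction 1 (peak Zeta at position 3): ranking walks positions 3-2-1-4, expanding outward from the peak — single-peaked.
Faction 2: ranking walks positions 4-1-2-3; Epsilon is ranked above Zeta even though Zeta lies between Epsilon and the peak Delta on the axis — preferences dip and rise again. Not single-peaked.
Faction 3 (peak Delta at position 4): ranking walks positions 4-3-2-1, expanding outward from the peak — single-peaked.
Faction 4 (peak Zeta at position 3): ranking walks positions 3-2-4-1, expanding outward from the peak — single-peaked.
Faction 5 (peak Tau at position 2): ranking walks positions 2-3-4-1, expanding outward from the peak — single-peaked.
Faction 2 violates single-peakedness, so the profile is not single-peaked on this axis.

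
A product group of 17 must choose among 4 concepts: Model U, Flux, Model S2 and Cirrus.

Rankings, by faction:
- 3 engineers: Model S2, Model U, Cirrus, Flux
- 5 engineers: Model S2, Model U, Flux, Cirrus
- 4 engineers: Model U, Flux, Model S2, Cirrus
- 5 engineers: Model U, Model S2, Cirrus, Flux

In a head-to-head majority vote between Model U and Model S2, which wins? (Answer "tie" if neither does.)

Model U

Ballots ranking Model U above Model S2: 4 + 5 = 9.
Ballots ranking Model S2 above Model U: 17 − 9 = 8.
Model U wins the head-to-head 9–8.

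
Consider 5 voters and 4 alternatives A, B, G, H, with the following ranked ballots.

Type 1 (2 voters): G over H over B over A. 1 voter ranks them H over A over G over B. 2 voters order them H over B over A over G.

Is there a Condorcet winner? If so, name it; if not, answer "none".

Head-to-head results (5 voters):
A vs B: B wins 4–1.
A vs G: A, 3–2.
A–H: H 5–0.
B vs G: G, 3–2.
B–H: H 5–0.
G vs H: H, 3–2.
H beats each of A, B, G — H is the Condorcet winner.

H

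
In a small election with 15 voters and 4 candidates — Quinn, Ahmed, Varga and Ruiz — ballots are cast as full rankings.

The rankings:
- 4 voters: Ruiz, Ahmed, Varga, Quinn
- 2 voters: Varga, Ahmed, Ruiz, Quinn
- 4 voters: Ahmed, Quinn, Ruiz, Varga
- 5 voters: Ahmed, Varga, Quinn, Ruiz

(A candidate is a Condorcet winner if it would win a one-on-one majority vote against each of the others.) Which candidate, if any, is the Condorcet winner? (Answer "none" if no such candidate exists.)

Ahmed

Head-to-head results (15 voters):
Quinn vs Ahmed: Ahmed wins 15–0.
Quinn vs Varga: Varga, 11–4.
Quinn vs Ruiz: Quinn, 9–6.
Ahmed vs Varga: Ahmed preferred on 4+4+5 = 13 ballots; Ahmed wins 13–2.
Ahmed vs Ruiz: 11 to 4, Ahmed.
Varga vs Ruiz: Ruiz, 8–7.
Ahmed beats each of Quinn, Varga, Ruiz — Ahmed is the Condorcet winner.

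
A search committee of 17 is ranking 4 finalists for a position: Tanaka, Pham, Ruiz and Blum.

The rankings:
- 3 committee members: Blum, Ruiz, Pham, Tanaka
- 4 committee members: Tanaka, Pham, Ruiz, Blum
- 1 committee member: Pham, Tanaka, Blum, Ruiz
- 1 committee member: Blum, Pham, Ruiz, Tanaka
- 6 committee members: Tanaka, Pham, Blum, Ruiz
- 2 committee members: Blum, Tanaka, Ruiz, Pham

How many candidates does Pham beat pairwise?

2

Pham against each rival (17 committee members):
Pham vs Tanaka: Tanaka, 12–5.
Pham vs Ruiz: Pham, 12–5.
Pham vs Blum: 4+1+6 = 11 for Pham, 6 for Blum — Pham by 11–6.
Pham beats Ruiz, Blum; loses to Tanaka — 2 pairwise wins.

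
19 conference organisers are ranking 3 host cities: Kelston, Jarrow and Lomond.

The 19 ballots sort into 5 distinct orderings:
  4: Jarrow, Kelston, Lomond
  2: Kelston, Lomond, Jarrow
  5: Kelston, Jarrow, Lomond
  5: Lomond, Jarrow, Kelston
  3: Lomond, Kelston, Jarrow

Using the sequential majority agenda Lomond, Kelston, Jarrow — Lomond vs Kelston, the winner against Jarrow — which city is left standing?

Kelston

Round 1: Lomond vs Kelston — 8–11, Kelston advances.
Round 2: Kelston vs Jarrow — 10–9, Kelston advances.
Kelston survives the agenda.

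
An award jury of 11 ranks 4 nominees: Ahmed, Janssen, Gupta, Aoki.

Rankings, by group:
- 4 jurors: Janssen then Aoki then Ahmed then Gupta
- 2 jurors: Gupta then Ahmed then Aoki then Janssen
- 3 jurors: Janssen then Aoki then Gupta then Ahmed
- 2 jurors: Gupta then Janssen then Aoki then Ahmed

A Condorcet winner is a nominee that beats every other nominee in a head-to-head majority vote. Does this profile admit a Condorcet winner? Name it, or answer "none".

Janssen

Check each pair by majority over 11 ballots:
Ahmed vs Janssen: 2 to 9, Janssen.
Ahmed vs Gupta: 4 to 7, Gupta.
Ahmed vs Aoki: Aoki, 9–2.
Janssen vs Gupta: Janssen is ranked higher on 4+3 = 7 ballots, Gupta on 4. Janssen wins 7–4.
Janssen vs Aoki: Janssen preferred on 4+3+2 = 9 ballots; Janssen wins 9–2.
Gupta vs Aoki: Gupta is ranked higher on 2+2 = 4 ballots, Aoki on 7. Aoki wins 7–4.
Only Janssen has no losses; Janssen is the Condorcet winner.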